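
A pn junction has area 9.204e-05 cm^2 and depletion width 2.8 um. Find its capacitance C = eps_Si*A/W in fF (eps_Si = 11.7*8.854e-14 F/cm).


Step 1: eps_Si = 11.7 * 8.854e-14 = 1.035918e-12 F/cm
Step 2: W in cm = 2.8 * 1e-4 = 2.80e-04 cm
Step 3: C = 1.035918e-12 * 9.204e-05 / 2.80e-04 = 3.405210e-13 F
Step 4: C = 340.52 fF

340.52


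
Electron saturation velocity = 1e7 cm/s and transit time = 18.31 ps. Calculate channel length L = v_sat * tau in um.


Step 1: tau in seconds = 18.31 ps * 1e-12 = 1.8310e-11 s
Step 2: L = v_sat * tau = 1e7 * 1.8310e-11 = 1.8310e-04 cm
Step 3: L in um = 1.8310e-04 * 1e4 = 1.831 um

1.831


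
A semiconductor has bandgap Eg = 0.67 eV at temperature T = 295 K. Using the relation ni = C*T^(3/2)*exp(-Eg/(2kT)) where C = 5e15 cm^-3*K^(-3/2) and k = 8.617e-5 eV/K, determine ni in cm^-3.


Step 1: Compute kT = 8.617e-5 * 295 = 0.02542015 eV
Step 2: Exponent = -Eg/(2kT) = -0.67/(2*0.02542015) = -13.17852
Step 3: T^(3/2) = 295^1.5 = 5066.79
Step 4: ni = 5e15 * 5066.79 * exp(-13.17852) = 4.79e+13 cm^-3

4.79e+13


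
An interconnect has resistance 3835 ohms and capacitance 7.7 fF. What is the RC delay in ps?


Step 1: tau = R * C
Step 2: tau = 3835 * 7.7 fF = 3835 * 7.7e-15 F
Step 3: tau = 2.95295e-11 s = 29.5295 ps

29.5295


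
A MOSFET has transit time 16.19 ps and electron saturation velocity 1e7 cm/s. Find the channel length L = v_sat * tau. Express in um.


Step 1: tau in seconds = 16.19 ps * 1e-12 = 1.6190e-11 s
Step 2: L = v_sat * tau = 1e7 * 1.6190e-11 = 1.6190e-04 cm
Step 3: L in um = 1.6190e-04 * 1e4 = 1.619 um

1.619


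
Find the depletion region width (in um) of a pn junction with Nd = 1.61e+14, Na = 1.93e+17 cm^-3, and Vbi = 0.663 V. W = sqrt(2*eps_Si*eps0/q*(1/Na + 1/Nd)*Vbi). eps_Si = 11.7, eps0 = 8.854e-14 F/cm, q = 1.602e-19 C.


Step 1: 1/Na + 1/Nd = 1/1.93e+17 + 1/1.61e+14 = 6.21636e-15
Step 2: 2*eps*eps0/q = 2*11.7*8.854e-14/1.602e-19 = 1.293281e+07
Step 3: W^2 = 1.293281e+07 * 6.21636e-15 * 0.663 = 5.33019e-08
Step 4: W = sqrt(5.33019e-08) = 2.309e-04 cm = 2.309 um

2.309


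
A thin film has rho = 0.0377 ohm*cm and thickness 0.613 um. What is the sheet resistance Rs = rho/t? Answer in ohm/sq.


Step 1: Convert thickness to cm: t = 0.613 um = 6.1300e-05 cm
Step 2: Rs = rho / t = 0.0377 / 6.1300e-05
Step 3: Rs = 615.0 ohm/sq

615.0


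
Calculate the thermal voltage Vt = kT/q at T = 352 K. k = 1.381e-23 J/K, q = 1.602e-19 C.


Step 1: kT = 1.381e-23 * 352 = 4.86112e-21 J
Step 2: Vt = kT/q = 4.86112e-21 / 1.602e-19
Step 3: Vt = 0.03034 V

0.03034


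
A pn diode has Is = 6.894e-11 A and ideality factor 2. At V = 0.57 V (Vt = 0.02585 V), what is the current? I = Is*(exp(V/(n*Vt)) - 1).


Step 1: V/(n*Vt) = 0.57/(2*0.02585) = 11.0251
Step 2: exp(11.0251) = 6.1396e+04
Step 3: I = 6.894e-11 * (6.1396e+04 - 1) = 4.23e-06 A

4.23e-06


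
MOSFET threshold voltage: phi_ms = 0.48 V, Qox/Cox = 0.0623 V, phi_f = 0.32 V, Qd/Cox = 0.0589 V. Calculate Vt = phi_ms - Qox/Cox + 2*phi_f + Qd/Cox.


Step 1: Vt = phi_ms - Qox/Cox + 2*phi_f + Qd/Cox
Step 2: Vt = 0.48 - 0.0623 + 2*0.32 + 0.0589
Step 3: Vt = 0.48 - 0.0623 + 0.64 + 0.0589
Step 4: Vt = 1.1166 V

1.1166


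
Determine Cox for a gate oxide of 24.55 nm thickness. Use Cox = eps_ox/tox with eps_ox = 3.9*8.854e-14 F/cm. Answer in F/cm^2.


Step 1: eps_ox = 3.9 * 8.854e-14 = 3.45306e-13 F/cm
Step 2: tox in cm = 24.55 nm * 1e-7 = 2.4550e-06 cm
Step 3: Cox = 3.45306e-13 / 2.4550e-06 = 1.41e-07 F/cm^2

1.41e-07


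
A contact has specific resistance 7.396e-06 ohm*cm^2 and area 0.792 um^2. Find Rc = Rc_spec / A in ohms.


Step 1: Convert area to cm^2: 0.792 um^2 = 7.9200e-09 cm^2
Step 2: Rc = Rc_spec / A = 7.396e-06 / 7.9200e-09
Step 3: Rc = 9.34e+02 ohms

9.34e+02


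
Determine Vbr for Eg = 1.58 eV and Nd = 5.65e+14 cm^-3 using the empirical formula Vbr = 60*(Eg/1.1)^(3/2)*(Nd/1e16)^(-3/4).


Step 1: Eg/1.1 = 1.58/1.1 = 1.436364
Step 2: (Eg/1.1)^1.5 = 1.436364^1.5 = 1.721459
Step 3: (Nd/1e16)^(-0.75) = (0.0565)^(-0.75) = 8.629063
Step 4: Vbr = 60 * 1.721459 * 8.629063 = 891.3 V

891.3


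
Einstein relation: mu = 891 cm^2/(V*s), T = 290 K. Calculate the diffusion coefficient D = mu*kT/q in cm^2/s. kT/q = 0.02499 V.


Step 1: D = mu * (kT/q)
Step 2: D = 891 * 0.02499
Step 3: D = 22.27 cm^2/s

22.27


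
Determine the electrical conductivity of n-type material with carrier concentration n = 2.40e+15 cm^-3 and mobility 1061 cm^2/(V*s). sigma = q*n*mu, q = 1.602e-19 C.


Step 1: sigma = q * n * mu
Step 2: sigma = 1.602e-19 * 2.40e+15 * 1061
Step 3: sigma = 4.079e-01 S/cm

4.079e-01


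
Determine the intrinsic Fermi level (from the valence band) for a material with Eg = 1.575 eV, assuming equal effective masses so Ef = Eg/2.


Step 1: For an intrinsic semiconductor, the Fermi level sits at midgap.
Step 2: Ef = Eg / 2 = 1.575 / 2 = 0.7875 eV

0.7875


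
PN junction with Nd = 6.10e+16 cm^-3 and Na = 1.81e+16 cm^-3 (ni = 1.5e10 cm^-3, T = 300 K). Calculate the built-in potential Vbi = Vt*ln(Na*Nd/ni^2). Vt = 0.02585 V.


Step 1: Compute Na*Nd/ni^2 = 1.81e+16 * 6.10e+16 / (1.5e10)^2 = 4.9071e+12
Step 2: ln(4.9071e+12) = 29.2217
Step 3: Vbi = 0.02585 * 29.2217 = 0.755 V

0.755


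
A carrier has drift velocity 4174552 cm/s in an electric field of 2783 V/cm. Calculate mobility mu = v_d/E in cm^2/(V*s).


Step 1: mu = v_d / E
Step 2: mu = 4174552 / 2783
Step 3: mu = 1500.02 cm^2/(V*s)

1500.02


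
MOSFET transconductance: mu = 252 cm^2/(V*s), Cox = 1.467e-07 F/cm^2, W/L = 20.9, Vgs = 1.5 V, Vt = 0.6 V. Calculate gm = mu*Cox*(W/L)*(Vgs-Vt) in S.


Step 1: Vov = Vgs - Vt = 1.5 - 0.6 = 0.9 V
Step 2: gm = mu * Cox * (W/L) * Vov
Step 3: gm = 252 * 1.467e-07 * 20.9 * 0.9 = 6.95e-04 S

6.95e-04


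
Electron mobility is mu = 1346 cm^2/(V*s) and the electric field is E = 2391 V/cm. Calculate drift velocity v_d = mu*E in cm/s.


Step 1: v_d = mu * E
Step 2: v_d = 1346 * 2391 = 3218286
Step 3: v_d = 3.22e+06 cm/s

3.22e+06


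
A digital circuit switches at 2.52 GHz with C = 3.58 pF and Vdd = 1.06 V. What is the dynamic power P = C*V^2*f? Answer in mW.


Step 1: V^2 = 1.06^2 = 1.1236 V^2
Step 2: P = C*V^2*f = 3.58e-12 F * 1.1236 * 2.52e9 Hz
Step 3: P = 1.013666976e-02 W
Step 4: P = 10.137 mW

10.137


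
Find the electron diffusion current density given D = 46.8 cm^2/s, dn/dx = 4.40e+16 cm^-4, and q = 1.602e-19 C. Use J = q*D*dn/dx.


Step 1: J = q * D * (dn/dx)
Step 2: J = 1.602e-19 * 46.8 * 4.40e+16
Step 3: J = 3.30e-01 A/cm^2

3.30e-01


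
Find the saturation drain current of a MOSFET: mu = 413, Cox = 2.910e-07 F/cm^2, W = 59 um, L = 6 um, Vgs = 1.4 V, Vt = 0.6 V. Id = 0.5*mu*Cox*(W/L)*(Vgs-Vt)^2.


Step 1: Overdrive voltage Vov = Vgs - Vt = 1.4 - 0.6 = 0.8 V
Step 2: W/L = 59/6 = 9.83333
Step 3: Id = 0.5 * 413 * 2.910e-07 * 9.83333 * 0.8^2
Step 4: Id = 3.78e-04 A

3.78e-04


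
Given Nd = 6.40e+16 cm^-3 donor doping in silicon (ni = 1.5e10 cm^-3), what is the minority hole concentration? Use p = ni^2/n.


Step 1: Since Nd >> ni, n ≈ Nd = 6.40e+16 cm^-3
Step 2: p = ni^2 / n = (1.5e10)^2 / 6.40e+16
Step 3: p = 2.25e20 / 6.40e+16 = 3.52e+03 cm^-3

3.52e+03


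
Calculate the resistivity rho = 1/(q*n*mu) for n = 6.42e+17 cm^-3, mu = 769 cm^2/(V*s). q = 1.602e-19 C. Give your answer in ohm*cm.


Step 1: sigma = q * n * mu = 1.602e-19 * 6.42e+17 * 769 = 7.90904e+01 S/cm
Step 2: rho = 1 / sigma = 1 / 7.90904e+01 = 0.01264 ohm*cm

0.01264


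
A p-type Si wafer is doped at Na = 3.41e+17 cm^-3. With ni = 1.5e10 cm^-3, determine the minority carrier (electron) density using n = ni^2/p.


Step 1: Majority hole concentration p ≈ Na = 3.41e+17 cm^-3
Step 2: n = ni^2 / Na = (1.5e10)^2 / 3.41e+17
Step 3: n = 6.60e+02 cm^-3

6.60e+02


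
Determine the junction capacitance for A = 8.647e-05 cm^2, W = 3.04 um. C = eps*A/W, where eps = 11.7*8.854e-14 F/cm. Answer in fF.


Step 1: eps_Si = 11.7 * 8.854e-14 = 1.035918e-12 F/cm
Step 2: W in cm = 3.04 * 1e-4 = 3.04e-04 cm
Step 3: C = 1.035918e-12 * 8.647e-05 / 3.04e-04 = 2.946573e-13 F
Step 4: C = 294.66 fF

294.66


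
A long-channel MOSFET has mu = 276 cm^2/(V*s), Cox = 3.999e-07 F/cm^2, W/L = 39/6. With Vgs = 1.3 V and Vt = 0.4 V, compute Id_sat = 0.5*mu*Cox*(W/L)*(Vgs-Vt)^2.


Step 1: Overdrive voltage Vov = Vgs - Vt = 1.3 - 0.4 = 0.9 V
Step 2: W/L = 39/6 = 6.5
Step 3: Id = 0.5 * 276 * 3.999e-07 * 6.5 * 0.9^2
Step 4: Id = 2.91e-04 A

2.91e-04


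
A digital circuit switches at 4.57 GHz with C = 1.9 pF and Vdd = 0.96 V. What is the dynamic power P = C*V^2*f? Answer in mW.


Step 1: V^2 = 0.96^2 = 0.9216 V^2
Step 2: P = C*V^2*f = 1.9e-12 F * 0.9216 * 4.57e9 Hz
Step 3: P = 8.0022528e-03 W
Step 4: P = 8.002 mW

8.002


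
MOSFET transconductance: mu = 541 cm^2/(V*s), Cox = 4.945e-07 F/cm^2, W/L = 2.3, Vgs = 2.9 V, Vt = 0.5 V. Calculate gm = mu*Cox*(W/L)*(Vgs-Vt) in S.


Step 1: Vov = Vgs - Vt = 2.9 - 0.5 = 2.4 V
Step 2: gm = mu * Cox * (W/L) * Vov
Step 3: gm = 541 * 4.945e-07 * 2.3 * 2.4 = 1.48e-03 S

1.48e-03


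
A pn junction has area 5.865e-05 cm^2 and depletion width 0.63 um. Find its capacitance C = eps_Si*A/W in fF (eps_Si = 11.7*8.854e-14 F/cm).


Step 1: eps_Si = 11.7 * 8.854e-14 = 1.035918e-12 F/cm
Step 2: W in cm = 0.63 * 1e-4 = 6.30e-05 cm
Step 3: C = 1.035918e-12 * 5.865e-05 / 6.30e-05 = 9.643903e-13 F
Step 4: C = 964.39 fF

964.39


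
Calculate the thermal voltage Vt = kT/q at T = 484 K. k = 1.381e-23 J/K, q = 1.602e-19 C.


Step 1: kT = 1.381e-23 * 484 = 6.68404e-21 J
Step 2: Vt = kT/q = 6.68404e-21 / 1.602e-19
Step 3: Vt = 0.04172 V

0.04172


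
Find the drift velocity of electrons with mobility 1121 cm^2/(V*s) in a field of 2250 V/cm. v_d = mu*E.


Step 1: v_d = mu * E
Step 2: v_d = 1121 * 2250 = 2522250
Step 3: v_d = 2.52e+06 cm/s

2.52e+06


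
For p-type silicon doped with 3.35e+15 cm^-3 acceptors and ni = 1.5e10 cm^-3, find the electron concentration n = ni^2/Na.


Step 1: Majority hole concentration p ≈ Na = 3.35e+15 cm^-3
Step 2: n = ni^2 / Na = (1.5e10)^2 / 3.35e+15
Step 3: n = 6.72e+04 cm^-3

6.72e+04


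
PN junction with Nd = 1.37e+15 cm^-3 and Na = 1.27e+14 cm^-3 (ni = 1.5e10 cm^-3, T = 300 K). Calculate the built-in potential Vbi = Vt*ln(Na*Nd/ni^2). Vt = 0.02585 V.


Step 1: Compute Na*Nd/ni^2 = 1.27e+14 * 1.37e+15 / (1.5e10)^2 = 7.7329e+08
Step 2: ln(7.7329e+08) = 20.4662
Step 3: Vbi = 0.02585 * 20.4662 = 0.529 V

0.529


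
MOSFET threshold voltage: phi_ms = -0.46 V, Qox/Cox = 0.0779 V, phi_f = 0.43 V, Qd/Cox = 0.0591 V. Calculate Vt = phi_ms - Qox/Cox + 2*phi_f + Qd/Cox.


Step 1: Vt = phi_ms - Qox/Cox + 2*phi_f + Qd/Cox
Step 2: Vt = -0.46 - 0.0779 + 2*0.43 + 0.0591
Step 3: Vt = -0.46 - 0.0779 + 0.86 + 0.0591
Step 4: Vt = 0.3812 V

0.3812


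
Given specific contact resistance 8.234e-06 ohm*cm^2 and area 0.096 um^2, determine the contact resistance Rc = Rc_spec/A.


Step 1: Convert area to cm^2: 0.096 um^2 = 9.6000e-10 cm^2
Step 2: Rc = Rc_spec / A = 8.234e-06 / 9.6000e-10
Step 3: Rc = 8.58e+03 ohms

8.58e+03


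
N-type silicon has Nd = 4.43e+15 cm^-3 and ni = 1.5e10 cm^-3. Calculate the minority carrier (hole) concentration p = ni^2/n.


Step 1: Since Nd >> ni, n ≈ Nd = 4.43e+15 cm^-3
Step 2: p = ni^2 / n = (1.5e10)^2 / 4.43e+15
Step 3: p = 2.25e20 / 4.43e+15 = 5.08e+04 cm^-3

5.08e+04


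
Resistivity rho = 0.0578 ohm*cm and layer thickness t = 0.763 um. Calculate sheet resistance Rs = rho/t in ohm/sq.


Step 1: Convert thickness to cm: t = 0.763 um = 7.6300e-05 cm
Step 2: Rs = rho / t = 0.0578 / 7.6300e-05
Step 3: Rs = 757.5 ohm/sq

757.5


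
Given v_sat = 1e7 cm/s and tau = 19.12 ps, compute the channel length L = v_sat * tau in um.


Step 1: tau in seconds = 19.12 ps * 1e-12 = 1.9120e-11 s
Step 2: L = v_sat * tau = 1e7 * 1.9120e-11 = 1.9120e-04 cm
Step 3: L in um = 1.9120e-04 * 1e4 = 1.912 um

1.912


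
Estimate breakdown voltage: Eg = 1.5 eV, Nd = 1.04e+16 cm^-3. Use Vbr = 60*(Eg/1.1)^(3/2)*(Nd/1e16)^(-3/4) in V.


Step 1: Eg/1.1 = 1.5/1.1 = 1.363636
Step 2: (Eg/1.1)^1.5 = 1.363636^1.5 = 1.592384
Step 3: (Nd/1e16)^(-0.75) = (1.04)^(-0.75) = 0.971013
Step 4: Vbr = 60 * 1.592384 * 0.971013 = 92.8 V

92.8


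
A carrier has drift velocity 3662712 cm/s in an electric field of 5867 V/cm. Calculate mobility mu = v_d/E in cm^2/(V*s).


Step 1: mu = v_d / E
Step 2: mu = 3662712 / 5867
Step 3: mu = 624.29 cm^2/(V*s)

624.29


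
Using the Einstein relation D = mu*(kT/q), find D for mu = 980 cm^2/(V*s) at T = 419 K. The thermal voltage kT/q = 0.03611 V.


Step 1: D = mu * (kT/q)
Step 2: D = 980 * 0.03611
Step 3: D = 35.39 cm^2/s

35.39


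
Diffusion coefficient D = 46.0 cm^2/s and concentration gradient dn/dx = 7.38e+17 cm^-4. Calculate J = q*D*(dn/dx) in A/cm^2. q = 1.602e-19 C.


Step 1: J = q * D * (dn/dx)
Step 2: J = 1.602e-19 * 46.0 * 7.38e+17
Step 3: J = 5.44e+00 A/cm^2

5.44e+00


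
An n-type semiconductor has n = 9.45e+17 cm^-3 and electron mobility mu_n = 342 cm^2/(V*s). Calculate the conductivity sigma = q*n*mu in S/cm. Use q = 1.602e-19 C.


Step 1: sigma = q * n * mu
Step 2: sigma = 1.602e-19 * 9.45e+17 * 342
Step 3: sigma = 5.178e+01 S/cm

5.178e+01


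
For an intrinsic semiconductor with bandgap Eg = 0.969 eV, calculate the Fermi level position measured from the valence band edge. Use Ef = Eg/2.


Step 1: For an intrinsic semiconductor, the Fermi level sits at midgap.
Step 2: Ef = Eg / 2 = 0.969 / 2 = 0.4845 eV

0.4845


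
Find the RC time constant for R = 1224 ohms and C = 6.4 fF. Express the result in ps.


Step 1: tau = R * C
Step 2: tau = 1224 * 6.4 fF = 1224 * 6.4e-15 F
Step 3: tau = 7.8336e-12 s = 7.8336 ps

7.8336


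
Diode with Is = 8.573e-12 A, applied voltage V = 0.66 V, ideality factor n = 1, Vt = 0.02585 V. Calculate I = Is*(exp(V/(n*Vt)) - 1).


Step 1: V/(n*Vt) = 0.66/(1*0.02585) = 25.5319
Step 2: exp(25.5319) = 1.2256e+11
Step 3: I = 8.573e-12 * (1.2256e+11 - 1) = 1.05e+00 A

1.05e+00


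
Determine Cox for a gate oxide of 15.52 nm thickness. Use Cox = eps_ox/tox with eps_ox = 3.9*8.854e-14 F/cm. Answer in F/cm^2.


Step 1: eps_ox = 3.9 * 8.854e-14 = 3.45306e-13 F/cm
Step 2: tox in cm = 15.52 nm * 1e-7 = 1.5520e-06 cm
Step 3: Cox = 3.45306e-13 / 1.5520e-06 = 2.22e-07 F/cm^2

2.22e-07


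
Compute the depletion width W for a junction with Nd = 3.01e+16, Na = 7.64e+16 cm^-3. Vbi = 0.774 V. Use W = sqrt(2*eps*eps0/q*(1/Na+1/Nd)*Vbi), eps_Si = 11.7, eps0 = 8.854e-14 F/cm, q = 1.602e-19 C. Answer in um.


Step 1: 1/Na + 1/Nd = 1/7.64e+16 + 1/3.01e+16 = 4.63116e-17
Step 2: 2*eps*eps0/q = 2*11.7*8.854e-14/1.602e-19 = 1.293281e+07
Step 3: W^2 = 1.293281e+07 * 4.63116e-17 * 0.774 = 4.63579e-10
Step 4: W = sqrt(4.63579e-10) = 2.153e-05 cm = 0.2153 um

0.2153


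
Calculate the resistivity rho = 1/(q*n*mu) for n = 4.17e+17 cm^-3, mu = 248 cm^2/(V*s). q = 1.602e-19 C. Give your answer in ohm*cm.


Step 1: sigma = q * n * mu = 1.602e-19 * 4.17e+17 * 248 = 1.65672e+01 S/cm
Step 2: rho = 1 / sigma = 1 / 1.65672e+01 = 0.06036 ohm*cm

0.06036


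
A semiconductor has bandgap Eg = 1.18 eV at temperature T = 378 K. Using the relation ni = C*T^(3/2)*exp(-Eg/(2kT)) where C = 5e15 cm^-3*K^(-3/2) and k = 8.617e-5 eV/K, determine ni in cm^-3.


Step 1: Compute kT = 8.617e-5 * 378 = 0.03257226 eV
Step 2: Exponent = -Eg/(2kT) = -1.18/(2*0.03257226) = -18.11357
Step 3: T^(3/2) = 378^1.5 = 7349.16
Step 4: ni = 5e15 * 7349.16 * exp(-18.11357) = 5.00e+11 cm^-3

5.00e+11


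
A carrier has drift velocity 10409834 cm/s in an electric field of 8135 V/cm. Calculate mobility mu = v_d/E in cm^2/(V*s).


Step 1: mu = v_d / E
Step 2: mu = 10409834 / 8135
Step 3: mu = 1279.64 cm^2/(V*s)

1279.64


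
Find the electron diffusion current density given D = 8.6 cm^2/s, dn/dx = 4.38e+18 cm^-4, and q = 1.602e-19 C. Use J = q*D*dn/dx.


Step 1: J = q * D * (dn/dx)
Step 2: J = 1.602e-19 * 8.6 * 4.38e+18
Step 3: J = 6.03e+00 A/cm^2

6.03e+00


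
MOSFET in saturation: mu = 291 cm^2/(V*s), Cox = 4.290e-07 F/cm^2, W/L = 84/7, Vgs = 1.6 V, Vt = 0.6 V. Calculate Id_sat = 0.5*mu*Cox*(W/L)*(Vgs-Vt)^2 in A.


Step 1: Overdrive voltage Vov = Vgs - Vt = 1.6 - 0.6 = 1.0 V
Step 2: W/L = 84/7 = 12
Step 3: Id = 0.5 * 291 * 4.290e-07 * 12 * 1.0^2
Step 4: Id = 7.49e-04 A

7.49e-04


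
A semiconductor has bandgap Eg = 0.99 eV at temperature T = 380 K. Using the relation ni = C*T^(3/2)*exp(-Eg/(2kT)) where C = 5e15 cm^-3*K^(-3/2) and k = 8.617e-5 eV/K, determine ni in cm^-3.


Step 1: Compute kT = 8.617e-5 * 380 = 0.0327446 eV
Step 2: Exponent = -Eg/(2kT) = -0.99/(2*0.0327446) = -15.11700
Step 3: T^(3/2) = 380^1.5 = 7407.56
Step 4: ni = 5e15 * 7407.56 * exp(-15.11700) = 1.01e+13 cm^-3

1.01e+13


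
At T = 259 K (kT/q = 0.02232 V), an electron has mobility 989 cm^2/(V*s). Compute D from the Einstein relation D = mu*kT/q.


Step 1: D = mu * (kT/q)
Step 2: D = 989 * 0.02232
Step 3: D = 22.07 cm^2/s

22.07


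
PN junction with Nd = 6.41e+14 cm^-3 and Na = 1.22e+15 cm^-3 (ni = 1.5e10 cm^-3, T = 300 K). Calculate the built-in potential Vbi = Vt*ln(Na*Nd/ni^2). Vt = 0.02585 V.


Step 1: Compute Na*Nd/ni^2 = 1.22e+15 * 6.41e+14 / (1.5e10)^2 = 3.4756e+09
Step 2: ln(3.4756e+09) = 21.9690
Step 3: Vbi = 0.02585 * 21.9690 = 0.568 V

0.568


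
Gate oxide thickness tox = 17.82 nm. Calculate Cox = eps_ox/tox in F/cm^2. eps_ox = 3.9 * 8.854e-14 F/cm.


Step 1: eps_ox = 3.9 * 8.854e-14 = 3.45306e-13 F/cm
Step 2: tox in cm = 17.82 nm * 1e-7 = 1.7820e-06 cm
Step 3: Cox = 3.45306e-13 / 1.7820e-06 = 1.94e-07 F/cm^2

1.94e-07


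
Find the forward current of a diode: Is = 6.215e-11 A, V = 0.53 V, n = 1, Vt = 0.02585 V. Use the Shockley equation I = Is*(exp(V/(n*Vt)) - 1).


Step 1: V/(n*Vt) = 0.53/(1*0.02585) = 20.5029
Step 2: exp(20.5029) = 8.0223e+08
Step 3: I = 6.215e-11 * (8.0223e+08 - 1) = 4.99e-02 A

4.99e-02


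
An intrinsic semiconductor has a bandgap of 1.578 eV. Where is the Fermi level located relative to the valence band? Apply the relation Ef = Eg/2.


Step 1: For an intrinsic semiconductor, the Fermi level sits at midgap.
Step 2: Ef = Eg / 2 = 1.578 / 2 = 0.789 eV

0.789


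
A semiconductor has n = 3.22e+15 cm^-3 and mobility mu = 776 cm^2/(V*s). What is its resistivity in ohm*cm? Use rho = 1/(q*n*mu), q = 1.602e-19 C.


Step 1: sigma = q * n * mu = 1.602e-19 * 3.22e+15 * 776 = 4.00295e-01 S/cm
Step 2: rho = 1 / sigma = 1 / 4.00295e-01 = 2.498 ohm*cm

2.498


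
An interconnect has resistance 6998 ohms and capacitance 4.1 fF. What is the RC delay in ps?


Step 1: tau = R * C
Step 2: tau = 6998 * 4.1 fF = 6998 * 4.1e-15 F
Step 3: tau = 2.86918e-11 s = 28.6918 ps

28.6918


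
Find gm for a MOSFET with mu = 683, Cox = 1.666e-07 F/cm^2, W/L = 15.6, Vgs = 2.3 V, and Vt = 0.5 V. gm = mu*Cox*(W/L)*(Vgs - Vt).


Step 1: Vov = Vgs - Vt = 2.3 - 0.5 = 1.8 V
Step 2: gm = mu * Cox * (W/L) * Vov
Step 3: gm = 683 * 1.666e-07 * 15.6 * 1.8 = 3.20e-03 S

3.20e-03


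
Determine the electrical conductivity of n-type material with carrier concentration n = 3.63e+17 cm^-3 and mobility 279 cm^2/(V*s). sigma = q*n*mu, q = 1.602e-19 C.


Step 1: sigma = q * n * mu
Step 2: sigma = 1.602e-19 * 3.63e+17 * 279
Step 3: sigma = 1.622e+01 S/cm

1.622e+01


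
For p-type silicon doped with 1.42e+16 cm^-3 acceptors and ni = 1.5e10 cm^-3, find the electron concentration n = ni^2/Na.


Step 1: Majority hole concentration p ≈ Na = 1.42e+16 cm^-3
Step 2: n = ni^2 / Na = (1.5e10)^2 / 1.42e+16
Step 3: n = 1.58e+04 cm^-3

1.58e+04


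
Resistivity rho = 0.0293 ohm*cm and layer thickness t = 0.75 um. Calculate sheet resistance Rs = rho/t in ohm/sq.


Step 1: Convert thickness to cm: t = 0.75 um = 7.5000e-05 cm
Step 2: Rs = rho / t = 0.0293 / 7.5000e-05
Step 3: Rs = 390.7 ohm/sq

390.7


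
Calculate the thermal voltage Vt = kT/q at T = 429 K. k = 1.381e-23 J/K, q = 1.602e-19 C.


Step 1: kT = 1.381e-23 * 429 = 5.92449e-21 J
Step 2: Vt = kT/q = 5.92449e-21 / 1.602e-19
Step 3: Vt = 0.03698 V

0.03698


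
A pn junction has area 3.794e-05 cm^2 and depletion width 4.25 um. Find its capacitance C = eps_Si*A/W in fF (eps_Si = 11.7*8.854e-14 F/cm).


Step 1: eps_Si = 11.7 * 8.854e-14 = 1.035918e-12 F/cm
Step 2: W in cm = 4.25 * 1e-4 = 4.25e-04 cm
Step 3: C = 1.035918e-12 * 3.794e-05 / 4.25e-04 = 9.247701e-14 F
Step 4: C = 92.48 fF

92.48


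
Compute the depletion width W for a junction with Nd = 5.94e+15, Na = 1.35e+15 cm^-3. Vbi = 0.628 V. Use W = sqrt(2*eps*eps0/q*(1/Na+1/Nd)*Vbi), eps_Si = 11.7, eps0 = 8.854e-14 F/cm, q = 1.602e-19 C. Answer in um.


Step 1: 1/Na + 1/Nd = 1/1.35e+15 + 1/5.94e+15 = 9.09091e-16
Step 2: 2*eps*eps0/q = 2*11.7*8.854e-14/1.602e-19 = 1.293281e+07
Step 3: W^2 = 1.293281e+07 * 9.09091e-16 * 0.628 = 7.38346e-09
Step 4: W = sqrt(7.38346e-09) = 8.593e-05 cm = 0.8593 um

0.8593


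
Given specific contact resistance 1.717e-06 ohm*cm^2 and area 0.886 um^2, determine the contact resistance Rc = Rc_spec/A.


Step 1: Convert area to cm^2: 0.886 um^2 = 8.8600e-09 cm^2
Step 2: Rc = Rc_spec / A = 1.717e-06 / 8.8600e-09
Step 3: Rc = 1.94e+02 ohms

1.94e+02


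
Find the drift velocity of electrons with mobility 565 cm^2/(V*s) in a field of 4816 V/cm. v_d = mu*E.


Step 1: v_d = mu * E
Step 2: v_d = 565 * 4816 = 2721040
Step 3: v_d = 2.72e+06 cm/s

2.72e+06


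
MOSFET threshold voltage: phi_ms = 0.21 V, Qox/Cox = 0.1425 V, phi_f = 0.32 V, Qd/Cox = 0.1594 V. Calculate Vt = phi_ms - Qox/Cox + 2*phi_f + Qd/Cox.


Step 1: Vt = phi_ms - Qox/Cox + 2*phi_f + Qd/Cox
Step 2: Vt = 0.21 - 0.1425 + 2*0.32 + 0.1594
Step 3: Vt = 0.21 - 0.1425 + 0.64 + 0.1594
Step 4: Vt = 0.8669 V

0.8669


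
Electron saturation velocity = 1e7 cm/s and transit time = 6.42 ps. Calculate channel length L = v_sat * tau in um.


Step 1: tau in seconds = 6.42 ps * 1e-12 = 6.4200e-12 s
Step 2: L = v_sat * tau = 1e7 * 6.4200e-12 = 6.4200e-05 cm
Step 3: L in um = 6.4200e-05 * 1e4 = 0.642 um

0.642


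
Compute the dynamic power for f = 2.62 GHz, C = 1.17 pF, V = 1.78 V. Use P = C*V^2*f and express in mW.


Step 1: V^2 = 1.78^2 = 3.1684 V^2
Step 2: P = C*V^2*f = 1.17e-12 F * 3.1684 * 2.62e9 Hz
Step 3: P = 9.71241336e-03 W
Step 4: P = 9.712 mW

9.712


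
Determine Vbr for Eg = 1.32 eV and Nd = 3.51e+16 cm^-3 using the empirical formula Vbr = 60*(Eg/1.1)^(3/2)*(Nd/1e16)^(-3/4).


Step 1: Eg/1.1 = 1.32/1.1 = 1.200000
Step 2: (Eg/1.1)^1.5 = 1.200000^1.5 = 1.314534
Step 3: (Nd/1e16)^(-0.75) = (3.51)^(-0.75) = 0.389960
Step 4: Vbr = 60 * 1.314534 * 0.389960 = 30.8 V

30.8


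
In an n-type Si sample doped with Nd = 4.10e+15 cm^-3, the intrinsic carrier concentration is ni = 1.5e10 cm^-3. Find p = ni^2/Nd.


Step 1: Since Nd >> ni, n ≈ Nd = 4.10e+15 cm^-3
Step 2: p = ni^2 / n = (1.5e10)^2 / 4.10e+15
Step 3: p = 2.25e20 / 4.10e+15 = 5.49e+04 cm^-3

5.49e+04


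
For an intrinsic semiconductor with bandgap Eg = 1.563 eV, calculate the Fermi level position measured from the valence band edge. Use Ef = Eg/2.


Step 1: For an intrinsic semiconductor, the Fermi level sits at midgap.
Step 2: Ef = Eg / 2 = 1.563 / 2 = 0.7815 eV

0.7815


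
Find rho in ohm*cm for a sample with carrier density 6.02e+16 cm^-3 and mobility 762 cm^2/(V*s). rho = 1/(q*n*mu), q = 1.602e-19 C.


Step 1: sigma = q * n * mu = 1.602e-19 * 6.02e+16 * 762 = 7.34876e+00 S/cm
Step 2: rho = 1 / sigma = 1 / 7.34876e+00 = 0.1361 ohm*cm

0.1361


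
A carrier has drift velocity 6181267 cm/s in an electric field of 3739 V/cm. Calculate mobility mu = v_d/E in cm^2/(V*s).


Step 1: mu = v_d / E
Step 2: mu = 6181267 / 3739
Step 3: mu = 1653.19 cm^2/(V*s)

1653.19


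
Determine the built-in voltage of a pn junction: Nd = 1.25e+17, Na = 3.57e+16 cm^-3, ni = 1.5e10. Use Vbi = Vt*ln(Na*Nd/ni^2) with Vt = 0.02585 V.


Step 1: Compute Na*Nd/ni^2 = 3.57e+16 * 1.25e+17 / (1.5e10)^2 = 1.9833e+13
Step 2: ln(1.9833e+13) = 30.6184
Step 3: Vbi = 0.02585 * 30.6184 = 0.791 V

0.791


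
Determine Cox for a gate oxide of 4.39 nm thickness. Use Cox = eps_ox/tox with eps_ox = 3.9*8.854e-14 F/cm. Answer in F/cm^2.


Step 1: eps_ox = 3.9 * 8.854e-14 = 3.45306e-13 F/cm
Step 2: tox in cm = 4.39 nm * 1e-7 = 4.3900e-07 cm
Step 3: Cox = 3.45306e-13 / 4.3900e-07 = 7.87e-07 F/cm^2

7.87e-07


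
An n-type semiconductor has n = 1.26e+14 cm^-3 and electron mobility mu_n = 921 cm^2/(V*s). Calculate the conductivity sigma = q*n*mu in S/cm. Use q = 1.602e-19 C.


Step 1: sigma = q * n * mu
Step 2: sigma = 1.602e-19 * 1.26e+14 * 921
Step 3: sigma = 1.859e-02 S/cm

1.859e-02


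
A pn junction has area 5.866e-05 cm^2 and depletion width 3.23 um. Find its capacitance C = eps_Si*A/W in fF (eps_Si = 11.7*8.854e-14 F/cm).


Step 1: eps_Si = 11.7 * 8.854e-14 = 1.035918e-12 F/cm
Step 2: W in cm = 3.23 * 1e-4 = 3.23e-04 cm
Step 3: C = 1.035918e-12 * 5.866e-05 / 3.23e-04 = 1.881330e-13 F
Step 4: C = 188.13 fF

188.13


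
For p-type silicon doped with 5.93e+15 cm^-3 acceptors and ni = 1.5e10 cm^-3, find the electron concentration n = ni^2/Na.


Step 1: Majority hole concentration p ≈ Na = 5.93e+15 cm^-3
Step 2: n = ni^2 / Na = (1.5e10)^2 / 5.93e+15
Step 3: n = 3.79e+04 cm^-3

3.79e+04


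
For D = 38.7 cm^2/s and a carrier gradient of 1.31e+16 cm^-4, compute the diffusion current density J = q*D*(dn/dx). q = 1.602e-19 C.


Step 1: J = q * D * (dn/dx)
Step 2: J = 1.602e-19 * 38.7 * 1.31e+16
Step 3: J = 8.12e-02 A/cm^2

8.12e-02


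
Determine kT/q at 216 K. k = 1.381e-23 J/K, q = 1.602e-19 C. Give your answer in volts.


Step 1: kT = 1.381e-23 * 216 = 2.98296e-21 J
Step 2: Vt = kT/q = 2.98296e-21 / 1.602e-19
Step 3: Vt = 0.01862 V

0.01862


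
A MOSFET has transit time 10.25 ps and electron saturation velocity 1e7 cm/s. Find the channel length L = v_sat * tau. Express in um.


Step 1: tau in seconds = 10.25 ps * 1e-12 = 1.0250e-11 s
Step 2: L = v_sat * tau = 1e7 * 1.0250e-11 = 1.0250e-04 cm
Step 3: L in um = 1.0250e-04 * 1e4 = 1.025 um

1.025


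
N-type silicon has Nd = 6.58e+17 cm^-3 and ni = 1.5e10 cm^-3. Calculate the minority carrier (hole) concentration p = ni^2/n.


Step 1: Since Nd >> ni, n ≈ Nd = 6.58e+17 cm^-3
Step 2: p = ni^2 / n = (1.5e10)^2 / 6.58e+17
Step 3: p = 2.25e20 / 6.58e+17 = 3.42e+02 cm^-3

3.42e+02


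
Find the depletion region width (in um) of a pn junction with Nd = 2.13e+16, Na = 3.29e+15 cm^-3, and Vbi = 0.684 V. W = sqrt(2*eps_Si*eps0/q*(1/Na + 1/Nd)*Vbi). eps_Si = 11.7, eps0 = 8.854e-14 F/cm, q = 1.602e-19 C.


Step 1: 1/Na + 1/Nd = 1/3.29e+15 + 1/2.13e+16 = 3.50900e-16
Step 2: 2*eps*eps0/q = 2*11.7*8.854e-14/1.602e-19 = 1.293281e+07
Step 3: W^2 = 1.293281e+07 * 3.50900e-16 * 0.684 = 3.10408e-09
Step 4: W = sqrt(3.10408e-09) = 5.571e-05 cm = 0.5571 um

0.5571


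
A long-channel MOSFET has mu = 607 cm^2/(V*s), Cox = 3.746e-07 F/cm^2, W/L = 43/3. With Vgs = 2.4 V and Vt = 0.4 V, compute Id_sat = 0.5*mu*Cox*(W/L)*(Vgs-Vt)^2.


Step 1: Overdrive voltage Vov = Vgs - Vt = 2.4 - 0.4 = 2.0 V
Step 2: W/L = 43/3 = 14.3333
Step 3: Id = 0.5 * 607 * 3.746e-07 * 14.3333 * 2.0^2
Step 4: Id = 6.52e-03 A

6.52e-03


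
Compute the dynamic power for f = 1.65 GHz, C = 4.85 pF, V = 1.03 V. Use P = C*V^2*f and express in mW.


Step 1: V^2 = 1.03^2 = 1.0609 V^2
Step 2: P = C*V^2*f = 4.85e-12 F * 1.0609 * 1.65e9 Hz
Step 3: P = 8.48985225e-03 W
Step 4: P = 8.49 mW

8.49


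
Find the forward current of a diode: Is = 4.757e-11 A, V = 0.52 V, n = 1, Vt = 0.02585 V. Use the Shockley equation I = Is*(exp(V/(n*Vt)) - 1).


Step 1: V/(n*Vt) = 0.52/(1*0.02585) = 20.1161
Step 2: exp(20.1161) = 5.4489e+08
Step 3: I = 4.757e-11 * (5.4489e+08 - 1) = 2.59e-02 A

2.59e-02


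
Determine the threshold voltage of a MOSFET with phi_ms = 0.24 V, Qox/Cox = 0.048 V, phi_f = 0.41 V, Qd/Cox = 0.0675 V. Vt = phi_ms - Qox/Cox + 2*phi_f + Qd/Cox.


Step 1: Vt = phi_ms - Qox/Cox + 2*phi_f + Qd/Cox
Step 2: Vt = 0.24 - 0.048 + 2*0.41 + 0.0675
Step 3: Vt = 0.24 - 0.048 + 0.82 + 0.0675
Step 4: Vt = 1.0795 V

1.0795


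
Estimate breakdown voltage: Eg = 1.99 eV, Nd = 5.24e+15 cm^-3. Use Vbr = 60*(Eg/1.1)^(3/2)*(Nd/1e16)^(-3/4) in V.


Step 1: Eg/1.1 = 1.99/1.1 = 1.809091
Step 2: (Eg/1.1)^1.5 = 1.809091^1.5 = 2.433272
Step 3: (Nd/1e16)^(-0.75) = (0.524)^(-0.75) = 1.623684
Step 4: Vbr = 60 * 2.433272 * 1.623684 = 237.1 V

237.1


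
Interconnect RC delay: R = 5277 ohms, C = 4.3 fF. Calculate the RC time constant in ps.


Step 1: tau = R * C
Step 2: tau = 5277 * 4.3 fF = 5277 * 4.3e-15 F
Step 3: tau = 2.26911e-11 s = 22.6911 ps

22.6911


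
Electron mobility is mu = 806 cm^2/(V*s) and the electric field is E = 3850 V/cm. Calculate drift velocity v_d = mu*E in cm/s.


Step 1: v_d = mu * E
Step 2: v_d = 806 * 3850 = 3103100
Step 3: v_d = 3.10e+06 cm/s

3.10e+06


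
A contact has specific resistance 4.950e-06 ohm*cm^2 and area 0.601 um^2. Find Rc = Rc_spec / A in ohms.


Step 1: Convert area to cm^2: 0.601 um^2 = 6.0100e-09 cm^2
Step 2: Rc = Rc_spec / A = 4.950e-06 / 6.0100e-09
Step 3: Rc = 8.24e+02 ohms

8.24e+02


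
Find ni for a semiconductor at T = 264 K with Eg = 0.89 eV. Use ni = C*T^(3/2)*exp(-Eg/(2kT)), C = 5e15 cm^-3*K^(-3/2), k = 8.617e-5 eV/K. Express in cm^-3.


Step 1: Compute kT = 8.617e-5 * 264 = 0.02274888 eV
Step 2: Exponent = -Eg/(2kT) = -0.89/(2*0.02274888) = -19.56140
Step 3: T^(3/2) = 264^1.5 = 4289.49
Step 4: ni = 5e15 * 4289.49 * exp(-19.56140) = 6.85e+10 cm^-3

6.85e+10


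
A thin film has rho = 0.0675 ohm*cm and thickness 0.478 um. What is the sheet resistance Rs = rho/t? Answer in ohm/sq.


Step 1: Convert thickness to cm: t = 0.478 um = 4.7800e-05 cm
Step 2: Rs = rho / t = 0.0675 / 4.7800e-05
Step 3: Rs = 1412.1 ohm/sq

1412.1


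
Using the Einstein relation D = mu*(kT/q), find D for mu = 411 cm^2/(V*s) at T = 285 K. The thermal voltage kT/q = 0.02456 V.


Step 1: D = mu * (kT/q)
Step 2: D = 411 * 0.02456
Step 3: D = 10.09 cm^2/s

10.09


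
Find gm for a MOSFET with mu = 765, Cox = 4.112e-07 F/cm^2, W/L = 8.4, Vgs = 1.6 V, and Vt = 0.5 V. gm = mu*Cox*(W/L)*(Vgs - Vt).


Step 1: Vov = Vgs - Vt = 1.6 - 0.5 = 1.1 V
Step 2: gm = mu * Cox * (W/L) * Vov
Step 3: gm = 765 * 4.112e-07 * 8.4 * 1.1 = 2.91e-03 S

2.91e-03


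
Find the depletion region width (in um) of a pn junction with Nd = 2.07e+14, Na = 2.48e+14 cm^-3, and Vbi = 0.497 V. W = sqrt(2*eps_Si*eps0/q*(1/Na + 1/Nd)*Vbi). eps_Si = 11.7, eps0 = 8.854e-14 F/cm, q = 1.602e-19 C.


Step 1: 1/Na + 1/Nd = 1/2.48e+14 + 1/2.07e+14 = 8.86318e-15
Step 2: 2*eps*eps0/q = 2*11.7*8.854e-14/1.602e-19 = 1.293281e+07
Step 3: W^2 = 1.293281e+07 * 8.86318e-15 * 0.497 = 5.69690e-08
Step 4: W = sqrt(5.69690e-08) = 2.387e-04 cm = 2.387 um

2.387


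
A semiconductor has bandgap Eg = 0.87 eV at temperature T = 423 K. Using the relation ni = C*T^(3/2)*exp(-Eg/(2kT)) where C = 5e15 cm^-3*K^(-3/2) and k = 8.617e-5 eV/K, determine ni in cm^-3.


Step 1: Compute kT = 8.617e-5 * 423 = 0.03644991 eV
Step 2: Exponent = -Eg/(2kT) = -0.87/(2*0.03644991) = -11.93419
Step 3: T^(3/2) = 423^1.5 = 8699.83
Step 4: ni = 5e15 * 8699.83 * exp(-11.93419) = 2.85e+14 cm^-3

2.85e+14


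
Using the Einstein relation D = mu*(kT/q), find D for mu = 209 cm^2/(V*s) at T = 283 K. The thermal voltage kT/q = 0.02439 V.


Step 1: D = mu * (kT/q)
Step 2: D = 209 * 0.02439
Step 3: D = 5.1 cm^2/s

5.1


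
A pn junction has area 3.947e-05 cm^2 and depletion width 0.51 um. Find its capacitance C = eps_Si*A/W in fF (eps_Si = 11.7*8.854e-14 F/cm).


Step 1: eps_Si = 11.7 * 8.854e-14 = 1.035918e-12 F/cm
Step 2: W in cm = 0.51 * 1e-4 = 5.10e-05 cm
Step 3: C = 1.035918e-12 * 3.947e-05 / 5.10e-05 = 8.017193e-13 F
Step 4: C = 801.72 fF

801.72


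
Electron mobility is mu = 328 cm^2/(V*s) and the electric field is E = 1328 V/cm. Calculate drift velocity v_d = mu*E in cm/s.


Step 1: v_d = mu * E
Step 2: v_d = 328 * 1328 = 435584
Step 3: v_d = 4.36e+05 cm/s

4.36e+05


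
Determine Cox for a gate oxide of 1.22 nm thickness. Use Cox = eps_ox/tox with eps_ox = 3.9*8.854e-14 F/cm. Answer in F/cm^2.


Step 1: eps_ox = 3.9 * 8.854e-14 = 3.45306e-13 F/cm
Step 2: tox in cm = 1.22 nm * 1e-7 = 1.2200e-07 cm
Step 3: Cox = 3.45306e-13 / 1.2200e-07 = 2.83e-06 F/cm^2

2.83e-06


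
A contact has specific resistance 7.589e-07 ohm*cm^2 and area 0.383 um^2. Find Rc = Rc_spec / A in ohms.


Step 1: Convert area to cm^2: 0.383 um^2 = 3.8300e-09 cm^2
Step 2: Rc = Rc_spec / A = 7.589e-07 / 3.8300e-09
Step 3: Rc = 1.98e+02 ohms

1.98e+02


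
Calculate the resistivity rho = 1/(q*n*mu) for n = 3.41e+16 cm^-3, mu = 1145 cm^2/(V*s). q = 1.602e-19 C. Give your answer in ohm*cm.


Step 1: sigma = q * n * mu = 1.602e-19 * 3.41e+16 * 1145 = 6.25493e+00 S/cm
Step 2: rho = 1 / sigma = 1 / 6.25493e+00 = 0.1599 ohm*cm

0.1599


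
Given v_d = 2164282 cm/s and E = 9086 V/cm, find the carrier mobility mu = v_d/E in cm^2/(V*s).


Step 1: mu = v_d / E
Step 2: mu = 2164282 / 9086
Step 3: mu = 238.2 cm^2/(V*s)

238.2


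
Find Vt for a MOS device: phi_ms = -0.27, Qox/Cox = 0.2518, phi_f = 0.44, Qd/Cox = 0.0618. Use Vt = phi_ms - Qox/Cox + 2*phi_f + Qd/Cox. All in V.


Step 1: Vt = phi_ms - Qox/Cox + 2*phi_f + Qd/Cox
Step 2: Vt = -0.27 - 0.2518 + 2*0.44 + 0.0618
Step 3: Vt = -0.27 - 0.2518 + 0.88 + 0.0618
Step 4: Vt = 0.42 V

0.42


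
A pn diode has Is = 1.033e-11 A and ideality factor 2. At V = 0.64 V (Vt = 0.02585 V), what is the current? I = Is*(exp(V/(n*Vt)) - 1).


Step 1: V/(n*Vt) = 0.64/(2*0.02585) = 12.3791
Step 2: exp(12.3791) = 2.3778e+05
Step 3: I = 1.033e-11 * (2.3778e+05 - 1) = 2.46e-06 A

2.46e-06


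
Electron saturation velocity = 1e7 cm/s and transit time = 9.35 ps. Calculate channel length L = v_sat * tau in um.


Step 1: tau in seconds = 9.35 ps * 1e-12 = 9.3500e-12 s
Step 2: L = v_sat * tau = 1e7 * 9.3500e-12 = 9.3500e-05 cm
Step 3: L in um = 9.3500e-05 * 1e4 = 0.935 um

0.935


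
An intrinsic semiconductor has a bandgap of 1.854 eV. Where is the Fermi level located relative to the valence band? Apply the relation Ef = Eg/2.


Step 1: For an intrinsic semiconductor, the Fermi level sits at midgap.
Step 2: Ef = Eg / 2 = 1.854 / 2 = 0.927 eV

0.927


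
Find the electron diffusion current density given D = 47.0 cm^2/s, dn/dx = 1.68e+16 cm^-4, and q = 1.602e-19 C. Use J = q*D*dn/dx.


Step 1: J = q * D * (dn/dx)
Step 2: J = 1.602e-19 * 47.0 * 1.68e+16
Step 3: J = 1.26e-01 A/cm^2

1.26e-01


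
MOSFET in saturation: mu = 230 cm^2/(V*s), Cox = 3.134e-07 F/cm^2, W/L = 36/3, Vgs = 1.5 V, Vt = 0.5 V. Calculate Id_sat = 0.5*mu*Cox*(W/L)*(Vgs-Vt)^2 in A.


Step 1: Overdrive voltage Vov = Vgs - Vt = 1.5 - 0.5 = 1.0 V
Step 2: W/L = 36/3 = 12
Step 3: Id = 0.5 * 230 * 3.134e-07 * 12 * 1.0^2
Step 4: Id = 4.32e-04 A

4.32e-04


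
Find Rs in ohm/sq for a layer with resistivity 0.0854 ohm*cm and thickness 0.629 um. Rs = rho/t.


Step 1: Convert thickness to cm: t = 0.629 um = 6.2900e-05 cm
Step 2: Rs = rho / t = 0.0854 / 6.2900e-05
Step 3: Rs = 1357.7 ohm/sq

1357.7


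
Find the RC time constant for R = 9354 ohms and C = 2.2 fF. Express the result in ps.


Step 1: tau = R * C
Step 2: tau = 9354 * 2.2 fF = 9354 * 2.2e-15 F
Step 3: tau = 2.05788e-11 s = 20.5788 ps

20.5788


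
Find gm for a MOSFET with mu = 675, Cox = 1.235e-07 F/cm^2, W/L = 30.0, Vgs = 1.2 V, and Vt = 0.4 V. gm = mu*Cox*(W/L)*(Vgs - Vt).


Step 1: Vov = Vgs - Vt = 1.2 - 0.4 = 0.8 V
Step 2: gm = mu * Cox * (W/L) * Vov
Step 3: gm = 675 * 1.235e-07 * 30.0 * 0.8 = 2.00e-03 S

2.00e-03


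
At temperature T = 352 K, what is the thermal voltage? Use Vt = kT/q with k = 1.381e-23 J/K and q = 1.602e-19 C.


Step 1: kT = 1.381e-23 * 352 = 4.86112e-21 J
Step 2: Vt = kT/q = 4.86112e-21 / 1.602e-19
Step 3: Vt = 0.03034 V

0.03034


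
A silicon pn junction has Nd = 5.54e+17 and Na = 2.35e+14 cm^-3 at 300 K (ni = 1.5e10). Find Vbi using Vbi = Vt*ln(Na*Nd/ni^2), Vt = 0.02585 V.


Step 1: Compute Na*Nd/ni^2 = 2.35e+14 * 5.54e+17 / (1.5e10)^2 = 5.7862e+11
Step 2: ln(5.7862e+11) = 27.0839
Step 3: Vbi = 0.02585 * 27.0839 = 0.7 V

0.7


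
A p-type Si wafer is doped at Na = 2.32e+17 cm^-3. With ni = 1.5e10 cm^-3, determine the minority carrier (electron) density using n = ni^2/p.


Step 1: Majority hole concentration p ≈ Na = 2.32e+17 cm^-3
Step 2: n = ni^2 / Na = (1.5e10)^2 / 2.32e+17
Step 3: n = 9.70e+02 cm^-3

9.70e+02


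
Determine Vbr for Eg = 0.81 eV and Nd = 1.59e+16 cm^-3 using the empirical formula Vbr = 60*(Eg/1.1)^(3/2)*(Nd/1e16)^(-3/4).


Step 1: Eg/1.1 = 0.81/1.1 = 0.736364
Step 2: (Eg/1.1)^1.5 = 0.736364^1.5 = 0.631886
Step 3: (Nd/1e16)^(-0.75) = (1.59)^(-0.75) = 0.706240
Step 4: Vbr = 60 * 0.631886 * 0.706240 = 26.8 V

26.8


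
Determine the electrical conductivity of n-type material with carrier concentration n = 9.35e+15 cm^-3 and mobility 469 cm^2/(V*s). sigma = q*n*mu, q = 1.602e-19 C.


Step 1: sigma = q * n * mu
Step 2: sigma = 1.602e-19 * 9.35e+15 * 469
Step 3: sigma = 7.025e-01 S/cm

7.025e-01


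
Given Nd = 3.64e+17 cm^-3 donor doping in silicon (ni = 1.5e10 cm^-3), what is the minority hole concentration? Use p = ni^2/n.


Step 1: Since Nd >> ni, n ≈ Nd = 3.64e+17 cm^-3
Step 2: p = ni^2 / n = (1.5e10)^2 / 3.64e+17
Step 3: p = 2.25e20 / 3.64e+17 = 6.18e+02 cm^-3

6.18e+02


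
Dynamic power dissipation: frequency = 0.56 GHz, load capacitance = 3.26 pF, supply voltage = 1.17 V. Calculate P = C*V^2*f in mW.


Step 1: V^2 = 1.17^2 = 1.3689 V^2
Step 2: P = C*V^2*f = 3.26e-12 F * 1.3689 * 0.56e9 Hz
Step 3: P = 2.49906384e-03 W
Step 4: P = 2.499 mW

2.499


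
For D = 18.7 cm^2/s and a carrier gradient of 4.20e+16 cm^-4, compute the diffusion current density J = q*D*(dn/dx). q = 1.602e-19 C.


Step 1: J = q * D * (dn/dx)
Step 2: J = 1.602e-19 * 18.7 * 4.20e+16
Step 3: J = 1.26e-01 A/cm^2

1.26e-01


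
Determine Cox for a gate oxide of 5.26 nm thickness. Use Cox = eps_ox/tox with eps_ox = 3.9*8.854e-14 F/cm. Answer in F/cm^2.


Step 1: eps_ox = 3.9 * 8.854e-14 = 3.45306e-13 F/cm
Step 2: tox in cm = 5.26 nm * 1e-7 = 5.2600e-07 cm
Step 3: Cox = 3.45306e-13 / 5.2600e-07 = 6.56e-07 F/cm^2

6.56e-07


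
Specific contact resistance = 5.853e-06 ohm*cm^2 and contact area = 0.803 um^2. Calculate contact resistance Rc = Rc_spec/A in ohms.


Step 1: Convert area to cm^2: 0.803 um^2 = 8.0300e-09 cm^2
Step 2: Rc = Rc_spec / A = 5.853e-06 / 8.0300e-09
Step 3: Rc = 7.29e+02 ohms

7.29e+02


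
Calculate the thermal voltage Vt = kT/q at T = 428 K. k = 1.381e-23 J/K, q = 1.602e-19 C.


Step 1: kT = 1.381e-23 * 428 = 5.91068e-21 J
Step 2: Vt = kT/q = 5.91068e-21 / 1.602e-19
Step 3: Vt = 0.0369 V

0.0369


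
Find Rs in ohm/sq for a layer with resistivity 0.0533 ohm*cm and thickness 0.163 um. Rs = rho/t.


Step 1: Convert thickness to cm: t = 0.163 um = 1.6300e-05 cm
Step 2: Rs = rho / t = 0.0533 / 1.6300e-05
Step 3: Rs = 3269.9 ohm/sq

3269.9


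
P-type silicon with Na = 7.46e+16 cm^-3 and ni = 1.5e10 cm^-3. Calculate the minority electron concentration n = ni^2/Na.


Step 1: Majority hole concentration p ≈ Na = 7.46e+16 cm^-3
Step 2: n = ni^2 / Na = (1.5e10)^2 / 7.46e+16
Step 3: n = 3.02e+03 cm^-3

3.02e+03


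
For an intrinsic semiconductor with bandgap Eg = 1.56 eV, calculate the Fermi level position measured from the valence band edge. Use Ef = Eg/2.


Step 1: For an intrinsic semiconductor, the Fermi level sits at midgap.
Step 2: Ef = Eg / 2 = 1.56 / 2 = 0.78 eV

0.78


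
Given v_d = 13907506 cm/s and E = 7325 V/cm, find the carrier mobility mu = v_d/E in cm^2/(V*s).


Step 1: mu = v_d / E
Step 2: mu = 13907506 / 7325
Step 3: mu = 1898.64 cm^2/(V*s)

1898.64


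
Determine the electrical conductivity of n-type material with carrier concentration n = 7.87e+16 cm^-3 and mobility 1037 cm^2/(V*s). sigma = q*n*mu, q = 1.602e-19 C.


Step 1: sigma = q * n * mu
Step 2: sigma = 1.602e-19 * 7.87e+16 * 1037
Step 3: sigma = 1.307e+01 S/cm

1.307e+01


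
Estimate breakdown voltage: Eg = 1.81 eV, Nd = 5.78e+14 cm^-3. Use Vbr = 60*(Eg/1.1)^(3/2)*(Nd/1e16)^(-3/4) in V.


Step 1: Eg/1.1 = 1.81/1.1 = 1.645455
Step 2: (Eg/1.1)^1.5 = 1.645455^1.5 = 2.110712
Step 3: (Nd/1e16)^(-0.75) = (0.0578)^(-0.75) = 8.483091
Step 4: Vbr = 60 * 2.110712 * 8.483091 = 1074.3 V

1074.3
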